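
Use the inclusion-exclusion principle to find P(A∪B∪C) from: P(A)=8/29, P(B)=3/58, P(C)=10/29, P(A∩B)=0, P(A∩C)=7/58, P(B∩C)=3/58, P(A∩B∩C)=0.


P(A∪B∪C) = P(A)+P(B)+P(C) - P(AB)-P(AC)-P(BC) + P(ABC)
= 8/29+3/58+10/29 - 0-7/58-3/58 + 0
= 1/2

1/2


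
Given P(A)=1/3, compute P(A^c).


P(A') = 1 - P(A) = 1 - 1/3 = 2/3

2/3


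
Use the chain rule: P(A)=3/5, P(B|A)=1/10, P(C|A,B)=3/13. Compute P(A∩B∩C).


P(A∩B∩C) = P(A) * P(B|A) * P(C|A∩B)
= 3/5 * 1/10 * 3/13
= 3/50 * 3/13 = 9/650

9/650


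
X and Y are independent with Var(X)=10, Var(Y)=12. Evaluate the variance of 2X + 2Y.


Independence => Cov(X,Y)=0
Var(2X + 2Y) = 2^2*Var(X) + 2^2*Var(Y)
= 4*10 + 4*12 = 88

88


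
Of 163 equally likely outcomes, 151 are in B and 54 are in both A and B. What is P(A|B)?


P(A|B) = P(A∩B)/P(B) = (54/163)/(151/163) = 54/151

54/151


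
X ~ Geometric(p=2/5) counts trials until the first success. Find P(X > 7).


P(X > 7) = P(first 7 trials all fail) = (1-p)^7 = (3/5)^7 = 2187/78125

2187/78125


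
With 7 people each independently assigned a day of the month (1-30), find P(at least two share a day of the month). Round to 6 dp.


P(all different) = prod((30-i)/30 for i=0..6) = 0.469156
P(at least one match) = 1 - 0.469156 = 0.530844

0.530844


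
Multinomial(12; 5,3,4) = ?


12! = 479001600
Denominator: 5!=120 * 3!=6 * 4!=24
Coefficient = 479001600 / 17280 = 27720

27720


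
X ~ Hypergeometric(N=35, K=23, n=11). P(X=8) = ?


P(X=8) = C(23,8)*C(12,3) / C(35,11)
= 490314*220 / 417225900
= 107869080/417225900 = 105754/409045

105754/409045


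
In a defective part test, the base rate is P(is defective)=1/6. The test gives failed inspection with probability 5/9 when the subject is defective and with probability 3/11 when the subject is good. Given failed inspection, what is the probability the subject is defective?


P(A) = P(A|B)P(B) + P(A|B')P(B') = 5/9*1/6 + 3/11*5/6 = 95/297
P(B|A) = P(A|B)P(B)/P(A) = (5/54)/(95/297) = 11/38

11/38


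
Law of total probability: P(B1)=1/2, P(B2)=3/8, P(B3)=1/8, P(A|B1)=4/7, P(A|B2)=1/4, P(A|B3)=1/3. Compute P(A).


P(A) = P(A|B1)P(B1) + P(A|B2)P(B2) + P(A|B3)P(B3)
= 4/7*1/2 + 1/4*3/8 + 1/3*1/8
= 2/7 + 3/32 + 1/24 = 283/672

283/672


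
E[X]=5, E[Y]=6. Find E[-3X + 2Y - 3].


E[-3X + 2Y - 3] = -3*E[X] + 2*E[Y] - 3
= (-3)*(5) + (2)*(6) + (-3)
= -15 + 12 - 3 = -6

-6


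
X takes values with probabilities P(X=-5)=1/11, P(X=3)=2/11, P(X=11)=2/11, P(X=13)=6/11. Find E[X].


E[X] = sum(x * P(x))
= -5*1/11 + 3*2/11 + 11*2/11 + 13*6/11
= 101/11

101/11


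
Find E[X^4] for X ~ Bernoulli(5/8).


For Bernoulli: X in {0,1}
E[X^4] = 0^4*(1-5/8) + 1^4*5/8 = 5/8

5/8


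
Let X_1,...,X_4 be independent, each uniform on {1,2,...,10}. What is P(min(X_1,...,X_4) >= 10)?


P(min >= 10) = P(all X_i >= 10) = (P(X_1 >= 10))^4
= (1/10)^4 = 1/10000

1/10000


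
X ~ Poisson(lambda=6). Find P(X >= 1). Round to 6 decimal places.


P(X>=1) = 1 - P(X<=0) = 1 - (e^(-6)*6^0/0!)
≈ 1 - 0.0024787522 = 0.9975212478
≈ 0.997521

0.997521


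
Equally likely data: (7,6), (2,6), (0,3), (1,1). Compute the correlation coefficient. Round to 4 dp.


Cov(X,Y) = 3.7500, Var(X) = 7.2500, Var(Y) = 4.5000
rho = Cov/(sqrt(VarX)*sqrt(VarY)) = 0.6565

0.6565


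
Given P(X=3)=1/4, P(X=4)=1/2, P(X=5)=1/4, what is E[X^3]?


E[X^3] = sum(g(x)*P(x))
= 27*1/4 + 64*1/2 + 125*1/4
= 70

70


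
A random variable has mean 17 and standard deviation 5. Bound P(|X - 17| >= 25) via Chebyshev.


k = 25/5 = 5
Chebyshev: P(|X-mu| >= k*sigma) <= 1/k^2 = 1/5^2 = 1/25

1/25


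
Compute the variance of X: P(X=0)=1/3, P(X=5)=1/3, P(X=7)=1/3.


E[X] = 4, E[X^2] = 74/3
Var(X) = E[X^2] - (E[X])^2 = 74/3 - (4)^2 = 26/3

26/3


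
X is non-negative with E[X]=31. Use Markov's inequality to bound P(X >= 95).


Markov: P(X >= a) <= E[X]/a
P(X >= 95) <= 31/95

31/95


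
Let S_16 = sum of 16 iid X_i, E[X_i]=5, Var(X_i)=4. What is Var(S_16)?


By independence, Var(S_n) = n*Var(X_1) = 16*4 = 64

64


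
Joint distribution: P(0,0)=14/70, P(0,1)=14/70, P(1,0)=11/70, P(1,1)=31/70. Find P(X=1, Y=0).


Read from table: P(X=1, Y=0) = 11/70

11/70


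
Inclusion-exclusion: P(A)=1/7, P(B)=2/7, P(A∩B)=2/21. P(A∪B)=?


P(A∪B) = P(A) + P(B) - P(A∩B)
= 1/7 + 2/7 - 2/21 = 1/3

1/3


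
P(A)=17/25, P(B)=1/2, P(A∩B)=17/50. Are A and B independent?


P(A)*P(B) = 17/25*1/2 = 17/50
P(A∩B) = 17/50, which equals P(A)P(B), so independent

Yes, A and B are independent


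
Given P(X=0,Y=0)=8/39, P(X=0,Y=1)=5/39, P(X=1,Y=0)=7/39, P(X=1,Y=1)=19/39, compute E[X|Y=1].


P(Y=1) = 24/39
E[X|Y=1] = (0*5 + 1*19)/24 = 19/24

19/24


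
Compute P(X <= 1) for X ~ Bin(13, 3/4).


P(X<=1) = P(X=0) + P(X=1)
= 1/67108864 + 39/67108864
= 5/8388608

5/8388608


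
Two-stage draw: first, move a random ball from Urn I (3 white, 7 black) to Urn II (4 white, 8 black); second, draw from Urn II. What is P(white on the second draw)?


P(transfer white) = 3/10; P(transfer black) = 7/10
If white transferred: Urn II has 5 white of 13, so P(white|white moved) = 5/13
If black transferred: Urn II has 4 white of 13, so P(white|black moved) = 4/13
By total probability: P(white) = 3/10*5/13 + 7/10*4/13 = 43/130

43/130


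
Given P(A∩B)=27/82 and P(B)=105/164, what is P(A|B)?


P(A|B) = P(A∩B)/P(B) = (54/164)/(105/164) = 54/105 = 18/35

18/35


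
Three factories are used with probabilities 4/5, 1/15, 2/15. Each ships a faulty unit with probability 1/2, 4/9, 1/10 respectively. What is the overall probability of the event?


P(A) = P(A|B1)P(B1) + P(A|B2)P(B2) + P(A|B3)P(B3)
= 1/2*4/5 + 4/9*1/15 + 1/10*2/15
= 2/5 + 4/135 + 1/75 = 299/675

299/675


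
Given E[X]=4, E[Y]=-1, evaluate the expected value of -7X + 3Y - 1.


E[-7X + 3Y - 1] = -7*E[X] + 3*E[Y] - 1
= (-7)*(4) + (3)*(-1) + (-1)
= -28 - 3 - 1 = -32

-32


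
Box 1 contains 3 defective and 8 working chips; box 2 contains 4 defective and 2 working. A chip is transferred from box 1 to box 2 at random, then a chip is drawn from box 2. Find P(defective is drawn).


P(transfer defective) = 3/11; P(transfer working) = 8/11
If defective transferred: Urn II has 5 defective of 7, so P(defective|defective moved) = 5/7
If working transferred: Urn II has 4 defective of 7, so P(defective|working moved) = 4/7
By total probability: P(defective) = 3/11*5/7 + 8/11*4/7 = 47/77

47/77


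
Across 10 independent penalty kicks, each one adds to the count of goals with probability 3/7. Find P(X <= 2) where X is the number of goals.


P(X<=2) = P(X=0) + P(X=1) + P(X=2)
= 1048576/282475249 + 7864320/282475249 + 26542080/282475249
= 35454976/282475249

35454976/282475249


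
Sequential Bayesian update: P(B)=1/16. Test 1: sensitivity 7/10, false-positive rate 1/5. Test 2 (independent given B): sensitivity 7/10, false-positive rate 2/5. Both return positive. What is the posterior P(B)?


After test 1: P(+) = 7/10*1/16 + 1/5*15/16 = 37/160
P(B|+) = (7/160)/(37/160) = 7/37
After test 2 (use post1 as new prior): P(+) = 7/10*7/37 + 2/5*30/37 = 169/370
P(B|+,+) = (49/370)/(169/370) = 49/169

49/169


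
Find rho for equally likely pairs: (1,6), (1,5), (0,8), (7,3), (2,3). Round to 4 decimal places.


Cov(X,Y) = -3.4000, Var(X) = 6.1600, Var(Y) = 3.6000
rho = Cov/(sqrt(VarX)*sqrt(VarY)) = -0.7220

-0.7220


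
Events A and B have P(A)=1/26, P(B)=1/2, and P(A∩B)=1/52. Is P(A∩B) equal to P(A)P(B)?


P(A)*P(B) = 1/26*1/2 = 1/52
P(A∩B) = 1/52, which equals P(A)P(B), so independent

Yes, A and B are independent


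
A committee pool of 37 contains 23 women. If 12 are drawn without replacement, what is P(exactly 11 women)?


P(X=11) = C(23,11)*C(14,1) / C(37,12)
= 1352078*14 / 1852482996
= 18929092/1852482996 = 3059/299367

3059/299367


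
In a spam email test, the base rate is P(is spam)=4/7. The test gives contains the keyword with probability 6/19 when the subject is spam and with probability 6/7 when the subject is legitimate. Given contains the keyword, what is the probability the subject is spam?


P(A) = P(A|B)P(B) + P(A|B')P(B') = 6/19*4/7 + 6/7*3/7 = 510/931
P(B|A) = P(A|B)P(B)/P(A) = (24/133)/(510/931) = 28/85

28/85


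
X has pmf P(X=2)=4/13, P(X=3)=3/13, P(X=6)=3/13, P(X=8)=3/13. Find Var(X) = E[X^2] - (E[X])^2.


E[X] = 59/13, E[X^2] = 343/13
Var(X) = E[X^2] - (E[X])^2 = 343/13 - (59/13)^2 = 978/169

978/169


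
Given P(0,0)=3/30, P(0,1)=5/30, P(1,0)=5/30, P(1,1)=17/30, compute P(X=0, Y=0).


Read from table: P(X=0, Y=0) = 3/30 = 1/10

1/10


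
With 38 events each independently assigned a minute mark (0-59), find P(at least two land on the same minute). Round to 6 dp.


P(all different) = prod((60-i)/60 for i=0..37) = 0.000000
P(at least one match) = 1 - 0.000000 = 1.000000

1.000000


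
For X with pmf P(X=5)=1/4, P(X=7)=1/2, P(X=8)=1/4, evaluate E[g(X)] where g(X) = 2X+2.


E[2X+2] = sum(g(x)*P(x))
= 12*1/4 + 16*1/2 + 18*1/4
= 31/2

31/2


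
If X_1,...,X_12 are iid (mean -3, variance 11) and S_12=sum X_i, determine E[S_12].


E[S_n] = n*E[X_1] = 12*-3 = -36

-36


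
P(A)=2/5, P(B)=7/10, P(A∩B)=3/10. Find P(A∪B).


P(A∪B) = P(A) + P(B) - P(A∩B)
= 2/5 + 7/10 - 3/10 = 4/5

4/5


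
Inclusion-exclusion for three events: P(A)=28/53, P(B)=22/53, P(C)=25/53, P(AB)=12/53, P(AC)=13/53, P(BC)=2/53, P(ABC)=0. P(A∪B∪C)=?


P(A∪B∪C) = P(A)+P(B)+P(C) - P(AB)-P(AC)-P(BC) + P(ABC)
= 28/53+22/53+25/53 - 12/53-13/53-2/53 + 0
= 48/53

48/53


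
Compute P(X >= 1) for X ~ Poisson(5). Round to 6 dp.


P(X>=1) = 1 - P(X<=0) = 1 - (e^(-5)*5^0/0!)
≈ 1 - 0.0067379470 = 0.9932620530
≈ 0.993262

0.993262


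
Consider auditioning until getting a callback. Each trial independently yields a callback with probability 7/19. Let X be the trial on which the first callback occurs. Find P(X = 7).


P(X=7) = (1-p)^6 * p = (12/19)^6 * 7/19
= 2985984/47045881 * 7/19 = 20901888/893871739

20901888/893871739


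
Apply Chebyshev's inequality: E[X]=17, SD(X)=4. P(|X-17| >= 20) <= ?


k = 20/4 = 5
Chebyshev: P(|X-mu| >= k*sigma) <= 1/k^2 = 1/5^2 = 1/25

1/25


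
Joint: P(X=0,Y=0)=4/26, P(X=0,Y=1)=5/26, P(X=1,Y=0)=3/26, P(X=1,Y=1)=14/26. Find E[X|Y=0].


P(Y=0) = 7/26
E[X|Y=0] = (0*4 + 1*3)/7 = 3/7

3/7


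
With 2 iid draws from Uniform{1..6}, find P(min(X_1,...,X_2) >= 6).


P(min >= 6) = P(all X_i >= 6) = (P(X_1 >= 6))^2
= (1/6)^2 = 1/36

1/36


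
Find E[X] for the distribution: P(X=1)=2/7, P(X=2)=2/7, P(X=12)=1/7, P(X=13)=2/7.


E[X] = sum(x * P(x))
= 1*2/7 + 2*2/7 + 12*1/7 + 13*2/7
= 44/7

44/7


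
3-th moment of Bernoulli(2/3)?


For Bernoulli: X in {0,1}
E[X^3] = 0^3*(1-2/3) + 1^3*2/3 = 2/3

2/3


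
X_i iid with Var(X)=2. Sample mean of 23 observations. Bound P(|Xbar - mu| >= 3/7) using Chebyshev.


Var(Xbar) = Var(X)/n = 2/23
Chebyshev: P(|Xbar-mu| >= 3/7) <= Var(Xbar)/(3/7)^2 = (2/23)/(9/49) = 98/207

98/207


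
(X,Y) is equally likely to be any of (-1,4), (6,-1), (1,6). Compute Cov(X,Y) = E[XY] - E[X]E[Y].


E[X]=2, E[Y]=3, E[XY]=-4/3
Cov(X,Y) = E[XY] - E[X]E[Y] = -4/3 - 2*3 = -22/3

-22/3


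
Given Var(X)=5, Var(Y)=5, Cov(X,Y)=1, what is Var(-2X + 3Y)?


Var(-2X + 3Y) = (-2)^2*Var(X) + 3^2*Var(Y) + 2*(-2)*3*Cov(X,Y)
= 4*5 + 9*5 - 12*1
= 20 + 45 - 12 = 53

53


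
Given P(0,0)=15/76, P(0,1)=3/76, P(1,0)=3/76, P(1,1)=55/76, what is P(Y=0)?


P(Y=0) = P(0,0)+P(1,0) = 15/76 + 3/76 = 18/76 = 9/38

9/38


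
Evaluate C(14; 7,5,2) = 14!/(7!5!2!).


14! = 87178291200
Denominator: 7!=5040 * 5!=120 * 2!=2
Coefficient = 87178291200 / 1209600 = 72072

72072


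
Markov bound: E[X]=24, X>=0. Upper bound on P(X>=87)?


Markov: P(X >= a) <= E[X]/a
P(X >= 87) <= 24/87 = 8/29

8/29


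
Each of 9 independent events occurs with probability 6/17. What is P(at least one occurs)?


P(at least one) = 1 - P(none)
P(none) = (1 - 6/17)^9 = (11/17)^9 = 2357947691/118587876497
P(at least one) = 1 - 2357947691/118587876497 = 116229928806/118587876497

116229928806/118587876497


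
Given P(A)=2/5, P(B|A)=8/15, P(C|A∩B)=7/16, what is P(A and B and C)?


P(A∩B∩C) = P(A) * P(B|A) * P(C|A∩B)
= 2/5 * 8/15 * 7/16
= 16/75 * 7/16 = 7/75

7/75


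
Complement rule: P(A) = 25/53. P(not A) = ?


P(A') = 1 - P(A) = 1 - 25/53 = 28/53

28/53


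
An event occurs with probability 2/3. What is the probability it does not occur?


P(A') = 1 - P(A) = 1 - 2/3 = 1/3

1/3


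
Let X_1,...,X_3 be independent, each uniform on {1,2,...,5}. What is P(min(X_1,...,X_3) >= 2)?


P(min >= 2) = P(all X_i >= 2) = (P(X_1 >= 2))^3
= (4/5)^3 = 64/125

64/125


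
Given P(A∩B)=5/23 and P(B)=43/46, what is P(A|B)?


P(A|B) = P(A∩B)/P(B) = (20/92)/(86/92) = 20/86 = 10/43

10/43


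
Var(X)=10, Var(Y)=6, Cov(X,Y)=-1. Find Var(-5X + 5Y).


Var(-5X + 5Y) = (-5)^2*Var(X) + 5^2*Var(Y) + 2*(-5)*5*Cov(X,Y)
= 25*10 + 25*6 - 50*(-1)
= 250 + 150 + 50 = 450

450


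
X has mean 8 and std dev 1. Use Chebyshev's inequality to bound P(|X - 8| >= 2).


k = 2/1 = 2
Chebyshev: P(|X-mu| >= k*sigma) <= 1/k^2 = 1/2^2 = 1/4

1/4


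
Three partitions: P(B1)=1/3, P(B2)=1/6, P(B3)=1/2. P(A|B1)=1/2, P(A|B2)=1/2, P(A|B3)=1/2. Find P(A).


P(A) = P(A|B1)P(B1) + P(A|B2)P(B2) + P(A|B3)P(B3)
= 1/2*1/3 + 1/2*1/6 + 1/2*1/2
= 1/6 + 1/12 + 1/4 = 1/2

1/2


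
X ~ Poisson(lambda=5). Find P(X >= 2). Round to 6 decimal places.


P(X>=2) = 1 - P(X<=1) = 1 - (e^(-5)*5^0/0! + e^(-5)*5^1/1!)
≈ 1 - (0.0067379470 + 0.0336897350)
= 1 - 0.0404276820 = 0.9595723180
≈ 0.959572

0.959572


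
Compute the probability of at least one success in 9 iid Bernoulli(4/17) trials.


P(at least one) = 1 - P(none)
P(none) = (1 - 4/17)^9 = (13/17)^9 = 10604499373/118587876497
P(at least one) = 1 - 10604499373/118587876497 = 107983377124/118587876497

107983377124/118587876497


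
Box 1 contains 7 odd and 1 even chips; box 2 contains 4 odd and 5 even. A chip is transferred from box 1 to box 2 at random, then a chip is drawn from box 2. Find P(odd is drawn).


P(transfer odd) = 7/8; P(transfer even) = 1/8
If odd transferred: Urn II has 5 odd of 10, so P(odd|odd moved) = 1/2
If even transferred: Urn II has 4 odd of 10, so P(odd|even moved) = 2/5
By total probability: P(odd) = 7/8*1/2 + 1/8*2/5 = 39/80

39/80


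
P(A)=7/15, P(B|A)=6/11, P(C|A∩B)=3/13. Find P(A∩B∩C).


P(A∩B∩C) = P(A) * P(B|A) * P(C|A∩B)
= 7/15 * 6/11 * 3/13
= 14/55 * 3/13 = 42/715

42/715


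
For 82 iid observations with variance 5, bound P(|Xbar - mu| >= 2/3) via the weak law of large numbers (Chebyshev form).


Var(Xbar) = Var(X)/n = 5/82
Chebyshev: P(|Xbar-mu| >= 2/3) <= Var(Xbar)/(2/3)^2 = (5/82)/(4/9) = 45/328

45/328


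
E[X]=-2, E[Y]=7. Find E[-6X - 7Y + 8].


E[-6X - 7Y + 8] = -6*E[X] - 7*E[Y] + 8
= (-6)*(-2) + (-7)*(7) + (8)
= 12 - 49 + 8 = -29

-29


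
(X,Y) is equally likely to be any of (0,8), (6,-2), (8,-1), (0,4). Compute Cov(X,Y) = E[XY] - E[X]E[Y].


E[X]=7/2, E[Y]=9/4, E[XY]=-5
Cov(X,Y) = E[XY] - E[X]E[Y] = -5 - 7/2*9/4 = -103/8

-103/8


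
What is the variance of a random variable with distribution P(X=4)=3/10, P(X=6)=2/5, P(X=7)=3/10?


E[X] = 57/10, E[X^2] = 339/10
Var(X) = E[X^2] - (E[X])^2 = 339/10 - (57/10)^2 = 141/100

141/100


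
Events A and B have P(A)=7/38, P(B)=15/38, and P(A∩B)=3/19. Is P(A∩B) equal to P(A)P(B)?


P(A)*P(B) = 7/38*15/38 = 105/1444
P(A∩B) = 3/19 != 105/1444, so not independent

No, A and B are not independent


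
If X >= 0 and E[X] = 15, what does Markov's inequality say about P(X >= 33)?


Markov: P(X >= a) <= E[X]/a
P(X >= 33) <= 15/33 = 5/11

5/11


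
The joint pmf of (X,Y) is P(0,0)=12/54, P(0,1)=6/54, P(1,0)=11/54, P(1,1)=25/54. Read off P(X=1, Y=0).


Read from table: P(X=1, Y=0) = 11/54

11/54


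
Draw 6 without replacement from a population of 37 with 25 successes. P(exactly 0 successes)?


P(X=0) = C(25,0)*C(12,6) / C(37,6)
= 1*924 / 2324784
= 924/2324784 = 1/2516

1/2516


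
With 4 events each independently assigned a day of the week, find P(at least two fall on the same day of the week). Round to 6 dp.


P(all different) = prod((7-i)/7 for i=0..3) = 0.349854
P(at least one match) = 1 - 0.349854 = 0.650146

0.650146


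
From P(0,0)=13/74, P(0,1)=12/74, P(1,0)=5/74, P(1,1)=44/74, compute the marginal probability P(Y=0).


P(Y=0) = P(0,0)+P(1,0) = 13/74 + 5/74 = 18/74 = 9/37

9/37


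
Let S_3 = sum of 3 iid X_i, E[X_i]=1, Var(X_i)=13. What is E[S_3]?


E[S_n] = n*E[X_1] = 3*1 = 3

3


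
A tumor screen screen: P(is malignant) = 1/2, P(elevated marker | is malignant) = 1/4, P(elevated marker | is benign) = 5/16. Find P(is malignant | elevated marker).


P(A) = P(A|B)P(B) + P(A|B')P(B') = 1/4*1/2 + 5/16*1/2 = 9/32
P(B|A) = P(A|B)P(B)/P(A) = (1/8)/(9/32) = 4/9

4/9


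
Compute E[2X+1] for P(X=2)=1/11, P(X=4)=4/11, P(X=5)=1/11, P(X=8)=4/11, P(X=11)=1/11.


E[2X+1] = sum(g(x)*P(x))
= 5*1/11 + 9*4/11 + 11*1/11 + 17*4/11 + 23*1/11
= 13

13


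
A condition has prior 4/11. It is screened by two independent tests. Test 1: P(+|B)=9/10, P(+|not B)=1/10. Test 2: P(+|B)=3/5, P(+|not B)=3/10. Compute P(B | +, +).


After test 1: P(+) = 9/10*4/11 + 1/10*7/11 = 43/110
P(B|+) = (18/55)/(43/110) = 36/43
After test 2 (use post1 as new prior): P(+) = 3/5*36/43 + 3/10*7/43 = 237/430
P(B|+,+) = (108/215)/(237/430) = 72/79

72/79


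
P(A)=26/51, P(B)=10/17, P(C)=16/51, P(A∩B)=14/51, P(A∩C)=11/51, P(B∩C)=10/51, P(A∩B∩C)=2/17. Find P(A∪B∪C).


P(A∪B∪C) = P(A)+P(B)+P(C) - P(AB)-P(AC)-P(BC) + P(ABC)
= 26/51+10/17+16/51 - 14/51-11/51-10/51 + 2/17
= 43/51

43/51


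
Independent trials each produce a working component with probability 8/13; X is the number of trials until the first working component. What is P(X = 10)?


P(X=10) = (1-p)^9 * p = (5/13)^9 * 8/13
= 1953125/10604499373 * 8/13 = 15625000/137858491849

15625000/137858491849


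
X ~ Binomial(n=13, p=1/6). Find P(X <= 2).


P(X<=2) = P(X=0) + P(X=1) + P(X=2)
= 1220703125/13060694016 + 3173828125/13060694016 + 634765625/2176782336
= 341796875/544195584

341796875/544195584


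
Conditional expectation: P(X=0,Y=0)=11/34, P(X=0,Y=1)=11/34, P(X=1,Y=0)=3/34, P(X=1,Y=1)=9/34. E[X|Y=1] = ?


P(Y=1) = 20/34
E[X|Y=1] = (0*11 + 1*9)/20 = 9/20

9/20


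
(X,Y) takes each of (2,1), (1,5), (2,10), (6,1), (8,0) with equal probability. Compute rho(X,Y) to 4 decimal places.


Cov(X,Y) = -6.3200, Var(X) = 7.3600, Var(Y) = 13.8400
rho = Cov/(sqrt(VarX)*sqrt(VarY)) = -0.6262

-0.6262


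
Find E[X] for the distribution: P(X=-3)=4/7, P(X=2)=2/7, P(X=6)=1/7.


E[X] = sum(x * P(x))
= -3*4/7 + 2*2/7 + 6*1/7
= -2/7

-2/7


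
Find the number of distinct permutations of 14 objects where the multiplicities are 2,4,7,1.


14! = 87178291200
Denominator: 2!=2 * 4!=24 * 7!=5040 * 1!=1
Coefficient = 87178291200 / 241920 = 360360

360360


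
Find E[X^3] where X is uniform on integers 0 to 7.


E[X^3] = (1/8) * sum(x^3 for x=0..7)
= 784/8 = 98

98


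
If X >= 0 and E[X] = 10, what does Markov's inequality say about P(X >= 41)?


Markov: P(X >= a) <= E[X]/a
P(X >= 41) <= 10/41

10/41


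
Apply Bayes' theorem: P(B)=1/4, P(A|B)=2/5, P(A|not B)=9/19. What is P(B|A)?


P(A) = P(A|B)P(B) + P(A|B')P(B') = 2/5*1/4 + 9/19*3/4 = 173/380
P(B|A) = P(A|B)P(B)/P(A) = (1/10)/(173/380) = 38/173

38/173


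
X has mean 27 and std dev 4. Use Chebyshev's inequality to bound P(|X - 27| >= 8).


k = 8/4 = 2
Chebyshev: P(|X-mu| >= k*sigma) <= 1/k^2 = 1/2^2 = 1/4

1/4


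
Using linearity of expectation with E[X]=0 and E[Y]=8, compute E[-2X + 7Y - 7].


E[-2X + 7Y - 7] = -2*E[X] + 7*E[Y] - 7
= (-2)*(0) + (7)*(8) + (-7)
= 0 + 56 - 7 = 49

49


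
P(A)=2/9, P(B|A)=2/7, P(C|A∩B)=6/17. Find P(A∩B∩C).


P(A∩B∩C) = P(A) * P(B|A) * P(C|A∩B)
= 2/9 * 2/7 * 6/17
= 4/63 * 6/17 = 8/357

8/357


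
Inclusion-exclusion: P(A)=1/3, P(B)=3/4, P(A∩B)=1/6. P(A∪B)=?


P(A∪B) = P(A) + P(B) - P(A∩B)
= 1/3 + 3/4 - 1/6 = 11/12

11/12


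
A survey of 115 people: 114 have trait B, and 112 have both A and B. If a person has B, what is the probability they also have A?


P(A|B) = P(A∩B)/P(B) = (112/115)/(114/115) = 112/114 = 56/57

56/57


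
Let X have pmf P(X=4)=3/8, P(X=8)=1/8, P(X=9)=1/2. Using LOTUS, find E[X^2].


E[X^2] = sum(g(x)*P(x))
= 16*3/8 + 64*1/8 + 81*1/2
= 109/2

109/2


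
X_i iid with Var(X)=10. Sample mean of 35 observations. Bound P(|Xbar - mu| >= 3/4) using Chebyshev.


Var(Xbar) = Var(X)/n = 10/35
Chebyshev: P(|Xbar-mu| >= 3/4) <= Var(Xbar)/(3/4)^2 = (2/7)/(9/16) = 32/63

32/63


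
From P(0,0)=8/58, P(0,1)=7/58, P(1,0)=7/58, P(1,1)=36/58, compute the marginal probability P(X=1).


P(X=1) = P(1,0)+P(1,1) = 7/58 + 36/58 = 43/58

43/58


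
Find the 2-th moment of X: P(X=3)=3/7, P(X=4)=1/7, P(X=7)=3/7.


E[X^2] = sum(x^2 * P(x))
= 9*3/7 + 16*1/7 + 49*3/7
= 190/7

190/7


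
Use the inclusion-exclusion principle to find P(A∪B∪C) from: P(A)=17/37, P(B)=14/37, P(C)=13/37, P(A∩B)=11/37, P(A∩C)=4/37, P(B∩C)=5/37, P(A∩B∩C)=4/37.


P(A∪B∪C) = P(A)+P(B)+P(C) - P(AB)-P(AC)-P(BC) + P(ABC)
= 17/37+14/37+13/37 - 11/37-4/37-5/37 + 4/37
= 28/37

28/37


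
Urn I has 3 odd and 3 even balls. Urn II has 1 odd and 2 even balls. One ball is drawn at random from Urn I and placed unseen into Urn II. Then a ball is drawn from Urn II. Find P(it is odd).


P(transfer odd) = 3/6 = 1/2; P(transfer even) = 1/2
If odd transferred: Urn II has 2 odd of 4, so P(odd|odd moved) = 1/2
If even transferred: Urn II has 1 odd of 4, so P(odd|even moved) = 1/4
By total probability: P(odd) = 1/2*1/2 + 1/2*1/4 = 3/8

3/8


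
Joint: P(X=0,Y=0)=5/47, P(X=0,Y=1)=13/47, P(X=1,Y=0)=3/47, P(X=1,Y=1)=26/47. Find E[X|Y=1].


P(Y=1) = 39/47
E[X|Y=1] = (0*13 + 1*26)/39 = 26/39 = 2/3

2/3


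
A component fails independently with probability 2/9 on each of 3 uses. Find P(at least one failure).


P(at least one) = 1 - P(none)
P(none) = (1 - 2/9)^3 = (7/9)^3 = 343/729
P(at least one) = 1 - 343/729 = 386/729

386/729


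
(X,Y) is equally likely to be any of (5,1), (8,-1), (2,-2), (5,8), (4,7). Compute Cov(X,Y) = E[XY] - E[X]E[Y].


E[X]=24/5, E[Y]=13/5, E[XY]=61/5
Cov(X,Y) = E[XY] - E[X]E[Y] = 61/5 - 24/5*13/5 = -7/25

-7/25


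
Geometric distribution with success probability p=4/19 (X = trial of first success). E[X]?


For geometric (trials until first success), E[X] = 1/p = 1/(4/19) = 19/4

19/4


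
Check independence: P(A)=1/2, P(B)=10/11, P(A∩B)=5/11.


P(A)*P(B) = 1/2*10/11 = 5/11
P(A∩B) = 5/11, which equals P(A)P(B), so independent

Yes, A and B are independent


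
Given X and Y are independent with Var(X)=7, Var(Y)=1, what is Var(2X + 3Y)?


Independence => Cov(X,Y)=0
Var(2X + 3Y) = 2^2*Var(X) + 3^2*Var(Y)
= 4*7 + 9*1 = 37

37


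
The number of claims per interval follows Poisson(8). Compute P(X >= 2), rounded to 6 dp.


P(X>=2) = 1 - P(X<=1) = 1 - (e^(-8)*8^0/0! + e^(-8)*8^1/1!)
≈ 1 - (0.0003354626 + 0.0026837010)
= 1 - 0.0030191636 = 0.9969808364
≈ 0.996981

0.996981


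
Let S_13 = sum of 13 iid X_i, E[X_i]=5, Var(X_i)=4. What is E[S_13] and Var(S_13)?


E[S_n] = n*mu = 13*5 = 65
Var(S_n) = n*sigma^2 = 13*4 = 52

E[S_13]=65, Var(S_13)=52


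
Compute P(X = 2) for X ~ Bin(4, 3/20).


P(X=2) = C(4,2) * p^2 * (1-p)^2
= 6 * 9/400 * 289/400
= 7803/80000

7803/80000


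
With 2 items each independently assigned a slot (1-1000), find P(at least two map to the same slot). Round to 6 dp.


P(all different) = prod((1000-i)/1000 for i=0..1) = 0.999000
P(at least one match) = 1 - 0.999000 = 0.001000

0.001000


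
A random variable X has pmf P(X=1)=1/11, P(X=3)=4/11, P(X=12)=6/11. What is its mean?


E[X] = sum(x * P(x))
= 1*1/11 + 3*4/11 + 12*6/11
= 85/11

85/11


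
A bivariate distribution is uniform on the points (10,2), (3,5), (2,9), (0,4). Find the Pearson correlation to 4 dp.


Cov(X,Y) = -5.5000, Var(X) = 14.1875, Var(Y) = 6.5000
rho = Cov/(sqrt(VarX)*sqrt(VarY)) = -0.5727

-0.5727


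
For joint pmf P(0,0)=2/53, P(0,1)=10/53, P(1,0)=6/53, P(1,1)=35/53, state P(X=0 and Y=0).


Read from table: P(X=0, Y=0) = 2/53

2/53


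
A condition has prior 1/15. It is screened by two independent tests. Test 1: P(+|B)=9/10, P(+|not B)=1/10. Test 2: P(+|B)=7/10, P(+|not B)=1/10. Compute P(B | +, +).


After test 1: P(+) = 9/10*1/15 + 1/10*14/15 = 23/150
P(B|+) = (3/50)/(23/150) = 9/23
After test 2 (use post1 as new prior): P(+) = 7/10*9/23 + 1/10*14/23 = 77/230
P(B|+,+) = (63/230)/(77/230) = 9/11

9/11


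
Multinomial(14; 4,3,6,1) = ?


14! = 87178291200
Denominator: 4!=24 * 3!=6 * 6!=720 * 1!=1
Coefficient = 87178291200 / 103680 = 840840

840840


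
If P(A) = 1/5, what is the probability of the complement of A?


P(A') = 1 - P(A) = 1 - 1/5 = 4/5

4/5


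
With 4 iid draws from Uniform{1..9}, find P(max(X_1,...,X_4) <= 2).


P(max <= 2) = P(all X_i <= 2) = (P(X_1 <= 2))^4
= (2/9)^4 = 16/6561

16/6561


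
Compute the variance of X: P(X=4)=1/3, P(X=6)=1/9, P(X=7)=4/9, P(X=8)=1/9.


E[X] = 6, E[X^2] = 344/9
Var(X) = E[X^2] - (E[X])^2 = 344/9 - (6)^2 = 20/9

20/9


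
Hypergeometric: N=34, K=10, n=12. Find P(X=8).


P(X=8) = C(10,8)*C(24,4) / C(34,12)
= 45*10626 / 548354040
= 478170/548354040 = 693/794716

693/794716


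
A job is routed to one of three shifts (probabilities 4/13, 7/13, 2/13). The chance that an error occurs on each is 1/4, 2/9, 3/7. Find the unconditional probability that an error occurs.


P(A) = P(A|B1)P(B1) + P(A|B2)P(B2) + P(A|B3)P(B3)
= 1/4*4/13 + 2/9*7/13 + 3/7*2/13
= 1/13 + 14/117 + 6/91 = 215/819

215/819


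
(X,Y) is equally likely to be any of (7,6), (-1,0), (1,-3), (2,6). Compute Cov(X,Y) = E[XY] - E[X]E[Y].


E[X]=9/4, E[Y]=9/4, E[XY]=51/4
Cov(X,Y) = E[XY] - E[X]E[Y] = 51/4 - 9/4*9/4 = 123/16

123/16


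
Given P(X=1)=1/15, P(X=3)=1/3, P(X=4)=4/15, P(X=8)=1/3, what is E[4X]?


E[4X] = sum(g(x)*P(x))
= 4*1/15 + 12*1/3 + 16*4/15 + 32*1/3
= 96/5

96/5


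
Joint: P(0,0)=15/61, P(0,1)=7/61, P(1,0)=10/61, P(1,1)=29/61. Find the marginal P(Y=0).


P(Y=0) = P(0,0)+P(1,0) = 15/61 + 10/61 = 25/61

25/61


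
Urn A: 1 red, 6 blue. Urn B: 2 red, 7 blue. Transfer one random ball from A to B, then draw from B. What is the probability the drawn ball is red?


P(transfer red) = 1/7; P(transfer blue) = 6/7
If red transferred: Urn II has 3 red of 10, so P(red|red moved) = 3/10
If blue transferred: Urn II has 2 red of 10, so P(red|blue moved) = 1/5
By total probability: P(red) = 1/7*3/10 + 6/7*1/5 = 3/14

3/14


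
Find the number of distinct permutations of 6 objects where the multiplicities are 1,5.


6! = 720
Denominator: 1!=1 * 5!=120
Coefficient = 720 / 120 = 6

6


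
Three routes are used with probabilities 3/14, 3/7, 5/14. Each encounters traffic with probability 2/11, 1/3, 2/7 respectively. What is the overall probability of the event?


P(A) = P(A|B1)P(B1) + P(A|B2)P(B2) + P(A|B3)P(B3)
= 2/11*3/14 + 1/3*3/7 + 2/7*5/14
= 3/77 + 1/7 + 5/49 = 153/539

153/539


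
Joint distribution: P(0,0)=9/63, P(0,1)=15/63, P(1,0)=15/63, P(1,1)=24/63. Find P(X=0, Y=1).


Read from table: P(X=0, Y=1) = 15/63 = 5/21

5/21


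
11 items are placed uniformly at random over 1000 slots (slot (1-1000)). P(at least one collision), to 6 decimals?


P(all different) = prod((1000-i)/1000 for i=0..10) = 0.946302
P(at least one match) = 1 - 0.946302 = 0.053698

0.053698


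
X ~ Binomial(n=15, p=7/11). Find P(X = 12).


P(X=12) = C(15,12) * p^12 * (1-p)^3
= 455 * 13841287201/3138428376721 * 64/1331
= 403058283293120/4177248169415651

403058283293120/4177248169415651


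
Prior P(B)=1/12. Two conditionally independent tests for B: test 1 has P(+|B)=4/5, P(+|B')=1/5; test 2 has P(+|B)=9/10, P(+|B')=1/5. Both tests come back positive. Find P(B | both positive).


After test 1: P(+) = 4/5*1/12 + 1/5*11/12 = 1/4
P(B|+) = (1/15)/(1/4) = 4/15
After test 2 (use post1 as new prior): P(+) = 9/10*4/15 + 1/5*11/15 = 29/75
P(B|+,+) = (6/25)/(29/75) = 18/29

18/29


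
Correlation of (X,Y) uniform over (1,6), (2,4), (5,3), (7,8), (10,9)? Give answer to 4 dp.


Cov(X,Y) = 5.0000, Var(X) = 10.8000, Var(Y) = 5.2000
rho = Cov/(sqrt(VarX)*sqrt(VarY)) = 0.6672

0.6672


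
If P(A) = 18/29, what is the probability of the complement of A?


P(A') = 1 - P(A) = 1 - 18/29 = 11/29

11/29


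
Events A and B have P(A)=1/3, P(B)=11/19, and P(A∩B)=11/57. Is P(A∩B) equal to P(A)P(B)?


P(A)*P(B) = 1/3*11/19 = 11/57
P(A∩B) = 11/57, which equals P(A)P(B), so independent

Yes, A and B are independent


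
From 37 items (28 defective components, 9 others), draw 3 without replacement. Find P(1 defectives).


P(X=1) = C(28,1)*C(9,2) / C(37,3)
= 28*36 / 7770
= 1008/7770 = 24/185

24/185


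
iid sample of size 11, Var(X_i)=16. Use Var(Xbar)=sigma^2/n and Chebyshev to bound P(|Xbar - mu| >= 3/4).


Var(Xbar) = Var(X)/n = 16/11
Chebyshev: P(|Xbar-mu| >= 3/4) <= Var(Xbar)/(3/4)^2 = (16/11)/(9/16) = 256/99
Bound exceeds 1, so trivial bound: 1

1


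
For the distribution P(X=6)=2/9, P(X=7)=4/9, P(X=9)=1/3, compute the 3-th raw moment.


E[X^3] = sum(x^3 * P(x))
= 216*2/9 + 343*4/9 + 729*1/3
= 3991/9

3991/9


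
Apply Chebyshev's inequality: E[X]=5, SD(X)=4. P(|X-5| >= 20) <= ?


k = 20/4 = 5
Chebyshev: P(|X-mu| >= k*sigma) <= 1/k^2 = 1/5^2 = 1/25

1/25


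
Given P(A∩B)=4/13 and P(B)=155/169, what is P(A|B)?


P(A|B) = P(A∩B)/P(B) = (52/169)/(155/169) = 52/155

52/155


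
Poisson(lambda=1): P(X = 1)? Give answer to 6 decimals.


P(X=1) = e^(-1) * 1^1 / 1!
≈ 0.3678794412 * 1 / 1
≈ 0.367879

0.367879


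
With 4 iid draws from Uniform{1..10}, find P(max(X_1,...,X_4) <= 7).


P(max <= 7) = P(all X_i <= 7) = (P(X_1 <= 7))^4
= (7/10)^4 = 2401/10000

2401/10000


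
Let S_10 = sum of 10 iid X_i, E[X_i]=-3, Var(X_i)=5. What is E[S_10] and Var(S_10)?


E[S_n] = n*mu = 10*-3 = -30
Var(S_n) = n*sigma^2 = 10*5 = 50

E[S_10]=-30, Var(S_10)=50


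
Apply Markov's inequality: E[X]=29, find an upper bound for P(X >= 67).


Markov: P(X >= a) <= E[X]/a
P(X >= 67) <= 29/67

29/67


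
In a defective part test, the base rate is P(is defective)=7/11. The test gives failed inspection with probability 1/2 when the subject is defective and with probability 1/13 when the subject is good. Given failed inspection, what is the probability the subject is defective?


P(A) = P(A|B)P(B) + P(A|B')P(B') = 1/2*7/11 + 1/13*4/11 = 9/26
P(B|A) = P(A|B)P(B)/P(A) = (7/22)/(9/26) = 91/99

91/99


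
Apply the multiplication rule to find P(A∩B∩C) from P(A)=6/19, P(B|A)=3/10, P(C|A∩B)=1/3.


P(A∩B∩C) = P(A) * P(B|A) * P(C|A∩B)
= 6/19 * 3/10 * 1/3
= 9/95 * 1/3 = 3/95

3/95


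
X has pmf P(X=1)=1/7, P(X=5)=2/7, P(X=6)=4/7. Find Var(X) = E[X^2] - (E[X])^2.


E[X] = 5, E[X^2] = 195/7
Var(X) = E[X^2] - (E[X])^2 = 195/7 - (5)^2 = 20/7

20/7


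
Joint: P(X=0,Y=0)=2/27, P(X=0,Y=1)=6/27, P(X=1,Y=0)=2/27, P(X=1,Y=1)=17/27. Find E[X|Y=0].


P(Y=0) = 4/27
E[X|Y=0] = (0*2 + 1*2)/4 = 2/4 = 1/2

1/2


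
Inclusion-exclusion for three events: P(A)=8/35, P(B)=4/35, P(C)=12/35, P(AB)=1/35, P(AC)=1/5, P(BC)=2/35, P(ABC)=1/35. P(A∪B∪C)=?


P(A∪B∪C) = P(A)+P(B)+P(C) - P(AB)-P(AC)-P(BC) + P(ABC)
= 8/35+4/35+12/35 - 1/35-1/5-2/35 + 1/35
= 3/7

3/7


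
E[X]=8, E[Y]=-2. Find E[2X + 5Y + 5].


E[2X + 5Y + 5] = 2*E[X] + 5*E[Y] + 5
= (2)*(8) + (5)*(-2) + (5)
= 16 - 10 + 5 = 11

11


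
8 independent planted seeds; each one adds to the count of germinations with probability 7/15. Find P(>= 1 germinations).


P(at least one) = 1 - P(none)
P(none) = (1 - 7/15)^8 = (8/15)^8 = 16777216/2562890625
P(at least one) = 1 - 16777216/2562890625 = 2546113409/2562890625

2546113409/2562890625


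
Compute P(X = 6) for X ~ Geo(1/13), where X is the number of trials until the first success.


P(X=6) = (1-p)^5 * p = (12/13)^5 * 1/13
= 248832/371293 * 1/13 = 248832/4826809

248832/4826809


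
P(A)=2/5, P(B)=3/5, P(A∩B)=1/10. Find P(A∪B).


P(A∪B) = P(A) + P(B) - P(A∩B)
= 2/5 + 3/5 - 1/10 = 9/10

9/10


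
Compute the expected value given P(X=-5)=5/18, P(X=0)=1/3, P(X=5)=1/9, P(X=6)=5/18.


E[X] = sum(x * P(x))
= -5*5/18 + 0*1/3 + 5*1/9 + 6*5/18
= 5/6

5/6


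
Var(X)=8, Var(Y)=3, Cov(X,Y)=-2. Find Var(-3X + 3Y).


Var(-3X + 3Y) = (-3)^2*Var(X) + 3^2*Var(Y) + 2*(-3)*3*Cov(X,Y)
= 9*8 + 9*3 - 18*(-2)
= 72 + 27 + 36 = 135

135


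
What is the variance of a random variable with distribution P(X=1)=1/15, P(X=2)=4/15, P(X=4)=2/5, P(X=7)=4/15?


E[X] = 61/15, E[X^2] = 103/5
Var(X) = E[X^2] - (E[X])^2 = 103/5 - (61/15)^2 = 914/225

914/225


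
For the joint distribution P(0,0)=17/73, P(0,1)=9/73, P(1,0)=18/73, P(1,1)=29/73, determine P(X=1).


P(X=1) = P(1,0)+P(1,1) = 18/73 + 29/73 = 47/73

47/73


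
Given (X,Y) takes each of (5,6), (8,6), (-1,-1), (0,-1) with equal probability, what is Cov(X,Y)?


E[X]=3, E[Y]=5/2, E[XY]=79/4
Cov(X,Y) = E[XY] - E[X]E[Y] = 79/4 - 3*5/2 = 49/4

49/4


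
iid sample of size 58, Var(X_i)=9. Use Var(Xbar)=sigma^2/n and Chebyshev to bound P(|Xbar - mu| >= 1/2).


Var(Xbar) = Var(X)/n = 9/58
Chebyshev: P(|Xbar-mu| >= 1/2) <= Var(Xbar)/(1/2)^2 = (9/58)/(1/4) = 18/29

18/29


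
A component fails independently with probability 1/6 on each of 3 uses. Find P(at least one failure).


P(at least one) = 1 - P(none)
P(none) = (1 - 1/6)^3 = (5/6)^3 = 125/216
P(at least one) = 1 - 125/216 = 91/216

91/216


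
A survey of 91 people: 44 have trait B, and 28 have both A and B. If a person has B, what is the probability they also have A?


P(A|B) = P(A∩B)/P(B) = (28/91)/(44/91) = 28/44 = 7/11

7/11


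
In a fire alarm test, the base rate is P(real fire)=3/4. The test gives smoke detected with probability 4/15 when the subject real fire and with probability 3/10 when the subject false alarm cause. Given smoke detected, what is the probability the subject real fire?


P(A) = P(A|B)P(B) + P(A|B')P(B') = 4/15*3/4 + 3/10*1/4 = 11/40
P(B|A) = P(A|B)P(B)/P(A) = (1/5)/(11/40) = 8/11

8/11


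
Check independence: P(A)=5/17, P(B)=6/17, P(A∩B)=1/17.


P(A)*P(B) = 5/17*6/17 = 30/289
P(A∩B) = 1/17 != 30/289, so not independent

No, A and B are not independent


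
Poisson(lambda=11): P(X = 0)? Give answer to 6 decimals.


P(X=0) = e^(-11) * 11^0 / 0!
≈ 0.00001670170079 * 1 / 1
≈ 0.000017

0.000017


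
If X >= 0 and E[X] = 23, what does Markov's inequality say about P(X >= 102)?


Markov: P(X >= a) <= E[X]/a
P(X >= 102) <= 23/102

23/102


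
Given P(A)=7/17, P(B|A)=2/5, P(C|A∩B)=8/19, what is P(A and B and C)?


P(A∩B∩C) = P(A) * P(B|A) * P(C|A∩B)
= 7/17 * 2/5 * 8/19
= 14/85 * 8/19 = 112/1615

112/1615


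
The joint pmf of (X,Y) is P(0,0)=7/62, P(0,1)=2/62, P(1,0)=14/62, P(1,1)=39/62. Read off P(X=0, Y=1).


Read from table: P(X=0, Y=1) = 2/62 = 1/31

1/31


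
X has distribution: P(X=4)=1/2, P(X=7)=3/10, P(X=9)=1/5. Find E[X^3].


E[X^3] = sum(g(x)*P(x))
= 64*1/2 + 343*3/10 + 729*1/5
= 2807/10

2807/10


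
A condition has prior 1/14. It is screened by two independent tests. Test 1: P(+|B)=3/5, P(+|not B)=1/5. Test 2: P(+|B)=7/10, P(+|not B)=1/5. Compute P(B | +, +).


After test 1: P(+) = 3/5*1/14 + 1/5*13/14 = 8/35
P(B|+) = (3/70)/(8/35) = 3/16
After test 2 (use post1 as new prior): P(+) = 7/10*3/16 + 1/5*13/16 = 47/160
P(B|+,+) = (21/160)/(47/160) = 21/47

21/47


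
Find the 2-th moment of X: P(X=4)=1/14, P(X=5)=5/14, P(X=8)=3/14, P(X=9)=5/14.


E[X^2] = sum(x^2 * P(x))
= 16*1/14 + 25*5/14 + 64*3/14 + 81*5/14
= 369/7

369/7


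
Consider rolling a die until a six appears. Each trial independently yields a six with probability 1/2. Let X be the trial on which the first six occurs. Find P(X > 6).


P(X > 6) = P(first 6 trials all fail) = (1-p)^6 = (1/2)^6 = 1/64

1/64


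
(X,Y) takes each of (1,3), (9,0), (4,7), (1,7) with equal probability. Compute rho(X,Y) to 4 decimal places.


Cov(X,Y) = -6.4375, Var(X) = 10.6875, Var(Y) = 8.6875
rho = Cov/(sqrt(VarX)*sqrt(VarY)) = -0.6681

-0.6681


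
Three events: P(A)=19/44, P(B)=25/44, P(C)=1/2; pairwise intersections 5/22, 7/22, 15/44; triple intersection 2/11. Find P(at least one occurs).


P(A∪B∪C) = P(A)+P(B)+P(C) - P(AB)-P(AC)-P(BC) + P(ABC)
= 19/44+25/44+1/2 - 5/22-7/22-15/44 + 2/11
= 35/44

35/44


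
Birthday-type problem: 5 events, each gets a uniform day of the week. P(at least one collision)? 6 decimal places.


P(all different) = prod((7-i)/7 for i=0..4) = 0.149938
P(at least one match) = 1 - 0.149938 = 0.850062

0.850062


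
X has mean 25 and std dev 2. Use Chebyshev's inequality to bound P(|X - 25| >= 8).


k = 8/2 = 4
Chebyshev: P(|X-mu| >= k*sigma) <= 1/k^2 = 1/4^2 = 1/16

1/16


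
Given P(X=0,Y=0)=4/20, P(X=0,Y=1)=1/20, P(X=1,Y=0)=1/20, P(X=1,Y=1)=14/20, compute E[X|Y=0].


P(Y=0) = 5/20
E[X|Y=0] = (0*4 + 1*1)/5 = 1/5

1/5


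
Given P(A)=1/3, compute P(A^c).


P(A') = 1 - P(A) = 1 - 1/3 = 2/3

2/3


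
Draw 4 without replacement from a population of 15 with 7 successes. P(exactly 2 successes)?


P(X=2) = C(7,2)*C(8,2) / C(15,4)
= 21*28 / 1365
= 588/1365 = 28/65

28/65


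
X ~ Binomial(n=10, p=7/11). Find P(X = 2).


P(X=2) = C(10,2) * p^2 * (1-p)^8
= 45 * 49/121 * 65536/214358881
= 144506880/25937424601

144506880/25937424601


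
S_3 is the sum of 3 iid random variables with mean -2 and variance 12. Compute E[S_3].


E[S_n] = n*E[X_1] = 3*-2 = -6

-6


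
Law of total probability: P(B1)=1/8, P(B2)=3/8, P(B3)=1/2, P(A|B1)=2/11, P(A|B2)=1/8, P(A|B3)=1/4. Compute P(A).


P(A) = P(A|B1)P(B1) + P(A|B2)P(B2) + P(A|B3)P(B3)
= 2/11*1/8 + 1/8*3/8 + 1/4*1/2
= 1/44 + 3/64 + 1/8 = 137/704

137/704


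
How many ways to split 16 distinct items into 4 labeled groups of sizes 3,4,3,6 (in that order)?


16! = 20922789888000
Denominator: 3!=6 * 4!=24 * 3!=6 * 6!=720
Coefficient = 20922789888000 / 622080 = 33633600

33633600


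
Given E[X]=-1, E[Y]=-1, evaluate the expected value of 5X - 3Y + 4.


E[5X - 3Y + 4] = 5*E[X] - 3*E[Y] + 4
= (5)*(-1) + (-3)*(-1) + (4)
= -5 + 3 + 4 = 2

2


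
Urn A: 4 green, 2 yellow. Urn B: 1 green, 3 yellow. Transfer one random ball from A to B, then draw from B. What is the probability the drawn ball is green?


P(transfer green) = 4/6 = 2/3; P(transfer yellow) = 1/3
If green transferred: Urn II has 2 green of 5, so P(green|green moved) = 2/5
If yellow transferred: Urn II has 1 green of 5, so P(green|yellow moved) = 1/5
By total probability: P(green) = 2/3*2/5 + 1/3*1/5 = 1/3

1/3


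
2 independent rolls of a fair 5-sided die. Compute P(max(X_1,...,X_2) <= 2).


P(max <= 2) = P(all X_i <= 2) = (P(X_1 <= 2))^2
= (2/5)^2 = 4/25

4/25


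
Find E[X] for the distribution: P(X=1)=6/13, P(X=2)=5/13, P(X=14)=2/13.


E[X] = sum(x * P(x))
= 1*6/13 + 2*5/13 + 14*2/13
= 44/13

44/13


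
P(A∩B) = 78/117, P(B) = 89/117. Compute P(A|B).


P(A|B) = P(A∩B)/P(B) = (78/117)/(89/117) = 78/89

78/89


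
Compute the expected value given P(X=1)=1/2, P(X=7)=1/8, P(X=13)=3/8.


E[X] = sum(x * P(x))
= 1*1/2 + 7*1/8 + 13*3/8
= 25/4

25/4


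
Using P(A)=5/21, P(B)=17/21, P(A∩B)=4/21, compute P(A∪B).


P(A∪B) = P(A) + P(B) - P(A∩B)
= 5/21 + 17/21 - 4/21 = 6/7

6/7


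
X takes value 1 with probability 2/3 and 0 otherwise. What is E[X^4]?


For Bernoulli: X in {0,1}
E[X^4] = 0^4*(1-2/3) + 1^4*2/3 = 2/3

2/3
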